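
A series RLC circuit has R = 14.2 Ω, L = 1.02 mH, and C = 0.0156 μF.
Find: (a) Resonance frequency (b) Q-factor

Step 1 — Resonance condition Im(Z)=0 gives ω₀ = 1/√(LC).
Step 2 — ω₀ = 1/√(0.00102·1.56e-08) = 2.507e+05 rad/s.
Step 3 — f₀ = ω₀/(2π) = 3.99e+04 Hz.
Step 4 — Series Q: Q = ω₀L/R = 2.507e+05·0.00102/14.2 = 18.01.

(a) f₀ = 3.99e+04 Hz  (b) Q = 18.01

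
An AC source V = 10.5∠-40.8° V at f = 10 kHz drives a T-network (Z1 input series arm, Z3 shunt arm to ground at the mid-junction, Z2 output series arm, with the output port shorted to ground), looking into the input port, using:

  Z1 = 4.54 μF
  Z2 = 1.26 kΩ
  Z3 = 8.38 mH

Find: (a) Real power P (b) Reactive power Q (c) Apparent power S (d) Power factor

Step 1 — Angular frequency: ω = 2π·f = 2π·1e+04 = 6.283e+04 rad/s.
Step 2 — Component impedances:
  Z1: Z = 1/(jωC) = -j/(ω·C) = 0 - j3.506 Ω
  Z2: Z = R = 1260 Ω
  Z3: Z = jωL = j·6.283e+04·0.00838 = 0 + j526.5 Ω
Step 3 — With the output port shorted to ground, the output series arm Z2 runs from the junction to ground; the shunt arm Z3 also runs from the junction to ground. They appear in parallel: Z3 || Z2 = 187.3 + j448.3 Ω.
Step 4 — Series with input arm Z1: Z_in = Z1 + (Z3 || Z2) = 187.3 + j444.7 Ω = 482.6∠67.2° Ω.
Step 5 — Source phasor: V = 10.5∠-40.8° V = 7.948 - j6.861 V.
Step 6 — Current: I = V / Z = -0.006709 - j0.0207 A = 0.02176∠-108.0° A.
Step 7 — Complex power: S = V·I* = 0.08868 + j0.2105 VA.
Step 8 — Real power: P = Re(S) = 0.08868 W.
Step 9 — Reactive power: Q = Im(S) = 0.2105 VAR.
Step 10 — Apparent power: |S| = 0.2285 VA.
Step 11 — Power factor: PF = P/|S| = 0.3882 (lagging).

(a) P = 0.08868 W  (b) Q = 0.2105 VAR  (c) S = 0.2285 VA  (d) PF = 0.3882 (lagging)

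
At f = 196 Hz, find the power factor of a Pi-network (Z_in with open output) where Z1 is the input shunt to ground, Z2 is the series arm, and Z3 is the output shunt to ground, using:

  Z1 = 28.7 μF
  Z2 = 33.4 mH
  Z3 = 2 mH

Step 1 — Angular frequency: ω = 2π·f = 2π·196 = 1232 rad/s.
Step 2 — Component impedances:
  Z1: Z = 1/(jωC) = -j/(ω·C) = 0 - j28.29 Ω
  Z2: Z = jωL = j·1232·0.0334 = 0 + j41.13 Ω
  Z3: Z = jωL = j·1232·0.002 = 0 + j2.463 Ω
Step 3 — With open output, the series arm Z2 and the output shunt Z3 appear in series to ground: Z2 + Z3 = 0 + j43.6 Ω.
Step 4 — Parallel with input shunt Z1: Z_in = Z1 || (Z2 + Z3) = 0 - j80.61 Ω = 80.61∠-90.0° Ω.
Step 5 — Power factor: PF = cos(φ) = Re(Z)/|Z| = 0/80.61 = 0.
Step 6 — Type: Im(Z) = -80.61 ⇒ leading (phase φ = -90.0°).

PF = 0 (leading, φ = -90.0°)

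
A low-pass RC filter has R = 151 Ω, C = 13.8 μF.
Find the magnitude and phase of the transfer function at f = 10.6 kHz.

Step 1 — Angular frequency: ω = 2π·1.06e+04 = 6.66e+04 rad/s.
Step 2 — Transfer function: H(jω) = 1/(1 + jωRC).
Step 3 — Denominator: 1 + jωRC = 1 + j·6.66e+04·151·1.38e-05 = 1 + j138.8.
Step 4 — H = 5.192e-05 - j0.007205.
Step 5 — Magnitude: |H| = 0.007205 (-42.8 dB); phase: φ = -89.6°.

|H| = 0.007205 (-42.8 dB), φ = -89.6°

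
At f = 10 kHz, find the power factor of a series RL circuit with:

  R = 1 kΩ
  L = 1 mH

Step 1 — Angular frequency: ω = 2π·f = 2π·1e+04 = 6.283e+04 rad/s.
Step 2 — Component impedances:
  R: Z = R = 1000 Ω
  L: Z = jωL = j·6.283e+04·0.001 = 0 + j62.83 Ω
Step 3 — Series combination: Z_total = R + L = 1000 + j62.83 Ω = 1002∠3.6° Ω.
Step 4 — Power factor: PF = cos(φ) = Re(Z)/|Z| = 1000/1002 = 0.998.
Step 5 — Type: Im(Z) = 62.83 ⇒ lagging (phase φ = 3.6°).

PF = 0.998 (lagging, φ = 3.6°)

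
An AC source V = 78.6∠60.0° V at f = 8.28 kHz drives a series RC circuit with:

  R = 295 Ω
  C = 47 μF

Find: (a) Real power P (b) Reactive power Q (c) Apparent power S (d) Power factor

Step 1 — Angular frequency: ω = 2π·f = 2π·8280 = 5.202e+04 rad/s.
Step 2 — Component impedances:
  R: Z = R = 295 Ω
  C: Z = 1/(jωC) = -j/(ω·C) = 0 - j0.409 Ω
Step 3 — Series combination: Z_total = R + C = 295 - j0.409 Ω = 295∠-0.1° Ω.
Step 4 — Source phasor: V = 78.6∠60.0° V = 39.3 + j68.07 V.
Step 5 — Current: I = V / Z = 0.1329 + j0.2309 A = 0.2664∠60.1° A.
Step 6 — Complex power: S = V·I* = 20.94 - j0.02903 VA.
Step 7 — Real power: P = Re(S) = 20.94 W.
Step 8 — Reactive power: Q = Im(S) = -0.02903 VAR.
Step 9 — Apparent power: |S| = 20.94 VA.
Step 10 — Power factor: PF = P/|S| = 1 (leading).

(a) P = 20.94 W  (b) Q = -0.02903 VAR  (c) S = 20.94 VA  (d) PF = 1 (leading)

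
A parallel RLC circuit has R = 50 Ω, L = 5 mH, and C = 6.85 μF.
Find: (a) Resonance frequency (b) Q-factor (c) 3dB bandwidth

Step 1 — Resonance: ω₀ = 1/√(LC) = 1/√(0.005·6.85e-06) = 5403 rad/s.
Step 2 — f₀ = ω₀/(2π) = 860 Hz.
Step 3 — Parallel Q: Q = R/(ω₀L) = 50/(5403·0.005) = 1.851.
Step 4 — Bandwidth: Δω = ω₀/Q = 2920 rad/s; BW = Δω/(2π) = 464.7 Hz.

(a) f₀ = 860 Hz  (b) Q = 1.851  (c) BW = 464.7 Hz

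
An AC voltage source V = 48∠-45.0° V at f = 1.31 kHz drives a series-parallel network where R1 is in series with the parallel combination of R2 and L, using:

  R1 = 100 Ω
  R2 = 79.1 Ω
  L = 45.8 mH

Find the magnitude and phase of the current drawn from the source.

Step 1 — Angular frequency: ω = 2π·f = 2π·1310 = 8231 rad/s.
Step 2 — Component impedances:
  R1: Z = R = 100 Ω
  R2: Z = R = 79.1 Ω
  L: Z = jωL = j·8231·0.0458 = 0 + j377 Ω
Step 3 — Parallel branch: R2 || L = 1/(1/R2 + 1/L) = 75.76 + j15.9 Ω.
Step 4 — Series with R1: Z_total = R1 + (R2 || L) = 175.8 + j15.9 Ω = 176.5∠5.2° Ω.
Step 5 — Source phasor: V = 48∠-45.0° V = 33.94 - j33.94 V.
Step 6 — Ohm's law: I = V / Z_total = (33.94 - j33.94) / (175.8 + j15.9) = 0.1742 - j0.2089 A.
Step 7 — Convert to polar: |I| = 0.272 A, ∠I = -50.2°.

I = 0.272∠-50.2° A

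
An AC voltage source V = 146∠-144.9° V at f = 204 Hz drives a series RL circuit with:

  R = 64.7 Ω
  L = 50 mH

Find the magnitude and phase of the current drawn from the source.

Step 1 — Angular frequency: ω = 2π·f = 2π·204 = 1282 rad/s.
Step 2 — Component impedances:
  R: Z = R = 64.7 Ω
  L: Z = jωL = j·1282·0.05 = 0 + j64.09 Ω
Step 3 — Series combination: Z_total = R + L = 64.7 + j64.09 Ω = 91.07∠44.7° Ω.
Step 4 — Source phasor: V = 146∠-144.9° V = -119.4 - j83.95 V.
Step 5 — Ohm's law: I = V / Z_total = (-119.4 - j83.95) / (64.7 + j64.09) = -1.581 + j0.2681 A.
Step 6 — Convert to polar: |I| = 1.603 A, ∠I = 170.4°.

I = 1.603∠170.4° A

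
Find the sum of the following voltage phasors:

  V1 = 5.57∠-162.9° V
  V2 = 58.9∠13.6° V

Step 1 — Convert each phasor to rectangular form:
  V1 = 5.57·(cos(-162.9°) + j·sin(-162.9°)) = -5.324 - j1.638 V
  V2 = 58.9·(cos(13.6°) + j·sin(13.6°)) = 57.25 + j13.85 V
Step 2 — Sum components: V_total = 51.92 + j12.21 V.
Step 3 — Convert to polar: |V_total| = 53.34 V, ∠V_total = 13.2°.

V_total = 53.34∠13.2° V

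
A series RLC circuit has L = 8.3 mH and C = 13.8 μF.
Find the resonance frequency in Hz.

Step 1 — Resonance condition Im(Z)=0 gives ω₀ = 1/√(LC).
Step 2 — ω₀ = 1/√(0.0083·1.38e-05) = 2955 rad/s.
Step 3 — f₀ = ω₀/(2π) = 470.3 Hz.

f₀ = 470.3 Hz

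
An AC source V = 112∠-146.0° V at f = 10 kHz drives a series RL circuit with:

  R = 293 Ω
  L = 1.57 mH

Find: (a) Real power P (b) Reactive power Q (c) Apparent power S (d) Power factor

Step 1 — Angular frequency: ω = 2π·f = 2π·1e+04 = 6.283e+04 rad/s.
Step 2 — Component impedances:
  R: Z = R = 293 Ω
  L: Z = jωL = j·6.283e+04·0.00157 = 0 + j98.65 Ω
Step 3 — Series combination: Z_total = R + L = 293 + j98.65 Ω = 309.2∠18.6° Ω.
Step 4 — Source phasor: V = 112∠-146.0° V = -92.85 - j62.63 V.
Step 5 — Current: I = V / Z = -0.3493 - j0.09616 A = 0.3623∠-164.6° A.
Step 6 — Complex power: S = V·I* = 38.45 + j12.95 VA.
Step 7 — Real power: P = Re(S) = 38.45 W.
Step 8 — Reactive power: Q = Im(S) = 12.95 VAR.
Step 9 — Apparent power: |S| = 40.57 VA.
Step 10 — Power factor: PF = P/|S| = 0.9477 (lagging).

(a) P = 38.45 W  (b) Q = 12.95 VAR  (c) S = 40.57 VA  (d) PF = 0.9477 (lagging)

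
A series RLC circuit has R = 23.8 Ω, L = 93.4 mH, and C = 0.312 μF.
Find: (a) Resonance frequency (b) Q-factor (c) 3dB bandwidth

Step 1 — Resonance: ω₀ = 1/√(LC) = 1/√(0.0934·3.12e-07) = 5858 rad/s.
Step 2 — f₀ = ω₀/(2π) = 932.3 Hz.
Step 3 — Series Q: Q = ω₀L/R = 5858·0.0934/23.8 = 22.99.
Step 4 — Bandwidth: Δω = ω₀/Q = 254.8 rad/s; BW = Δω/(2π) = 40.56 Hz.

(a) f₀ = 932.3 Hz  (b) Q = 22.99  (c) BW = 40.56 Hz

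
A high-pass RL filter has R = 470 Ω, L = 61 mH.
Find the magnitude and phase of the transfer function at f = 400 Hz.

Step 1 — Angular frequency: ω = 2π·400 = 2513 rad/s.
Step 2 — Transfer function: H(jω) = jωL/(R + jωL).
Step 3 — Numerator jωL = j·153.3; denominator R + jωL = 470 + j153.3.
Step 4 — H = 0.09617 + j0.2948.
Step 5 — Magnitude: |H| = 0.3101 (-10.2 dB); phase: φ = 71.9°.

|H| = 0.3101 (-10.2 dB), φ = 71.9°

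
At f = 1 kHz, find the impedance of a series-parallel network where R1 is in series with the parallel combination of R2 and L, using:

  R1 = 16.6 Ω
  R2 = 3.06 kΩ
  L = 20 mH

Step 1 — Angular frequency: ω = 2π·f = 2π·1000 = 6283 rad/s.
Step 2 — Component impedances:
  R1: Z = R = 16.6 Ω
  R2: Z = R = 3060 Ω
  L: Z = jωL = j·6283·0.02 = 0 + j125.7 Ω
Step 3 — Parallel branch: R2 || L = 1/(1/R2 + 1/L) = 5.152 + j125.5 Ω.
Step 4 — Series with R1: Z_total = R1 + (R2 || L) = 21.75 + j125.5 Ω = 127.3∠80.2° Ω.

Z = 21.75 + j125.5 Ω = 127.3∠80.2° Ω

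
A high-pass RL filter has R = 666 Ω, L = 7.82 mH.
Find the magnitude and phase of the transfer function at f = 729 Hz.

Step 1 — Angular frequency: ω = 2π·729 = 4580 rad/s.
Step 2 — Transfer function: H(jω) = jωL/(R + jωL).
Step 3 — Numerator jωL = j·35.82; denominator R + jωL = 666 + j35.82.
Step 4 — H = 0.002884 + j0.05363.
Step 5 — Magnitude: |H| = 0.0537 (-25.4 dB); phase: φ = 86.9°.

|H| = 0.0537 (-25.4 dB), φ = 86.9°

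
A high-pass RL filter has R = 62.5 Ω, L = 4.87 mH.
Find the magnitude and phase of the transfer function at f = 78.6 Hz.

Step 1 — Angular frequency: ω = 2π·78.6 = 493.9 rad/s.
Step 2 — Transfer function: H(jω) = jωL/(R + jωL).
Step 3 — Numerator jωL = j·2.405; denominator R + jωL = 62.5 + j2.405.
Step 4 — H = 0.001479 + j0.03842.
Step 5 — Magnitude: |H| = 0.03845 (-28.3 dB); phase: φ = 87.8°.

|H| = 0.03845 (-28.3 dB), φ = 87.8°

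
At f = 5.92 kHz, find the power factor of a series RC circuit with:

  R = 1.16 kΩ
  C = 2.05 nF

Step 1 — Angular frequency: ω = 2π·f = 2π·5920 = 3.72e+04 rad/s.
Step 2 — Component impedances:
  R: Z = R = 1160 Ω
  C: Z = 1/(jωC) = -j/(ω·C) = 0 - j1.311e+04 Ω
Step 3 — Series combination: Z_total = R + C = 1160 - j1.311e+04 Ω = 1.317e+04∠-84.9° Ω.
Step 4 — Power factor: PF = cos(φ) = Re(Z)/|Z| = 1160/13165 = 0.08811.
Step 5 — Type: Im(Z) = -1.311e+04 ⇒ leading (phase φ = -84.9°).

PF = 0.08811 (leading, φ = -84.9°)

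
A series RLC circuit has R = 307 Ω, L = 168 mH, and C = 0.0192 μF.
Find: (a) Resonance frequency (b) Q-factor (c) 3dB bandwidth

Step 1 — Resonance condition Im(Z)=0 gives ω₀ = 1/√(LC).
Step 2 — ω₀ = 1/√(0.168·1.92e-08) = 1.761e+04 rad/s.
Step 3 — f₀ = ω₀/(2π) = 2802 Hz.
Step 4 — Series Q: Q = ω₀L/R = 1.761e+04·0.168/307 = 9.635.
Step 5 — 3dB bandwidth: Δω = ω₀/Q = 1827 rad/s; BW = Δω/(2π) = 290.8 Hz.

(a) f₀ = 2802 Hz  (b) Q = 9.635  (c) BW = 290.8 Hz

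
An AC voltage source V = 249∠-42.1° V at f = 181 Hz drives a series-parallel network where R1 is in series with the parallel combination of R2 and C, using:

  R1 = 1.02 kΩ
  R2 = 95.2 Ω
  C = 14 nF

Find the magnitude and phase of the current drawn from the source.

Step 1 — Angular frequency: ω = 2π·f = 2π·181 = 1137 rad/s.
Step 2 — Component impedances:
  R1: Z = R = 1020 Ω
  R2: Z = R = 95.2 Ω
  C: Z = 1/(jωC) = -j/(ω·C) = 0 - j6.281e+04 Ω
Step 3 — Parallel branch: R2 || C = 1/(1/R2 + 1/C) = 95.2 - j0.1443 Ω.
Step 4 — Series with R1: Z_total = R1 + (R2 || C) = 1115 - j0.1443 Ω = 1115∠-0.0° Ω.
Step 5 — Source phasor: V = 249∠-42.1° V = 184.8 - j166.9 V.
Step 6 — Ohm's law: I = V / Z_total = (184.8 - j166.9) / (1115 - j0.1443) = 0.1657 - j0.1497 A.
Step 7 — Convert to polar: |I| = 0.2233 A, ∠I = -42.1°.

I = 0.2233∠-42.1° A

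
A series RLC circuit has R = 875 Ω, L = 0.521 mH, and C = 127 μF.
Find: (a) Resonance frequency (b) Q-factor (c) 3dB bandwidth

Step 1 — Resonance: ω₀ = 1/√(LC) = 1/√(0.000521·0.000127) = 3888 rad/s.
Step 2 — f₀ = ω₀/(2π) = 618.7 Hz.
Step 3 — Series Q: Q = ω₀L/R = 3888·0.000521/875 = 0.002315.
Step 4 — Bandwidth: Δω = ω₀/Q = 1.679e+06 rad/s; BW = Δω/(2π) = 2.673e+05 Hz.

(a) f₀ = 618.7 Hz  (b) Q = 0.002315  (c) BW = 2.673e+05 Hz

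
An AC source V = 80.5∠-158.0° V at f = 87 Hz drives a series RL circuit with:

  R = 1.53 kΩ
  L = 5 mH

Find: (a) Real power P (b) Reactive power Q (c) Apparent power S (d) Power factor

Step 1 — Angular frequency: ω = 2π·f = 2π·87 = 546.6 rad/s.
Step 2 — Component impedances:
  R: Z = R = 1530 Ω
  L: Z = jωL = j·546.6·0.005 = 0 + j2.733 Ω
Step 3 — Series combination: Z_total = R + L = 1530 + j2.733 Ω = 1530∠0.1° Ω.
Step 4 — Source phasor: V = 80.5∠-158.0° V = -74.64 - j30.16 V.
Step 5 — Current: I = V / Z = -0.04882 - j0.01962 A = 0.05261∠-158.1° A.
Step 6 — Complex power: S = V·I* = 4.235 + j0.007566 VA.
Step 7 — Real power: P = Re(S) = 4.235 W.
Step 8 — Reactive power: Q = Im(S) = 0.007566 VAR.
Step 9 — Apparent power: |S| = 4.235 VA.
Step 10 — Power factor: PF = P/|S| = 1 (lagging).

(a) P = 4.235 W  (b) Q = 0.007566 VAR  (c) S = 4.235 VA  (d) PF = 1 (lagging)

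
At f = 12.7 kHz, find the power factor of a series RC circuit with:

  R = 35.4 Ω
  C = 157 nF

Step 1 — Angular frequency: ω = 2π·f = 2π·1.27e+04 = 7.98e+04 rad/s.
Step 2 — Component impedances:
  R: Z = R = 35.4 Ω
  C: Z = 1/(jωC) = -j/(ω·C) = 0 - j79.82 Ω
Step 3 — Series combination: Z_total = R + C = 35.4 - j79.82 Ω = 87.32∠-66.1° Ω.
Step 4 — Power factor: PF = cos(φ) = Re(Z)/|Z| = 35.4/87.32 = 0.4054.
Step 5 — Type: Im(Z) = -79.82 ⇒ leading (phase φ = -66.1°).

PF = 0.4054 (leading, φ = -66.1°)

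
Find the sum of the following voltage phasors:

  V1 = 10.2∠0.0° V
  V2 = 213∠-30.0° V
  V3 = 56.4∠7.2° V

Step 1 — Convert each phasor to rectangular form:
  V1 = 10.2·(cos(0.0°) + j·sin(0.0°)) = 10.2 V
  V2 = 213·(cos(-30.0°) + j·sin(-30.0°)) = 184.5 - j106.5 V
  V3 = 56.4·(cos(7.2°) + j·sin(7.2°)) = 55.96 + j7.069 V
Step 2 — Sum components: V_total = 250.6 - j99.43 V.
Step 3 — Convert to polar: |V_total| = 269.6 V, ∠V_total = -21.6°.

V_total = 269.6∠-21.6° V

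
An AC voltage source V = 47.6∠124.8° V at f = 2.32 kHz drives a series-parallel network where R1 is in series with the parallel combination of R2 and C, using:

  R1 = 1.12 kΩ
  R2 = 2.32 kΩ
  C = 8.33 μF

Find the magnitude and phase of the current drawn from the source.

Step 1 — Angular frequency: ω = 2π·f = 2π·2320 = 1.458e+04 rad/s.
Step 2 — Component impedances:
  R1: Z = R = 1120 Ω
  R2: Z = R = 2320 Ω
  C: Z = 1/(jωC) = -j/(ω·C) = 0 - j8.235 Ω
Step 3 — Parallel branch: R2 || C = 1/(1/R2 + 1/C) = 0.02923 - j8.235 Ω.
Step 4 — Series with R1: Z_total = R1 + (R2 || C) = 1120 - j8.235 Ω = 1120∠-0.4° Ω.
Step 5 — Source phasor: V = 47.6∠124.8° V = -27.17 + j39.09 V.
Step 6 — Ohm's law: I = V / Z_total = (-27.17 + j39.09) / (1120 - j8.235) = -0.02451 + j0.03472 A.
Step 7 — Convert to polar: |I| = 0.0425 A, ∠I = 125.2°.

I = 0.0425∠125.2° A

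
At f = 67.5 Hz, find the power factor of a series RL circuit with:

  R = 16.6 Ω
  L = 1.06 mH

Step 1 — Angular frequency: ω = 2π·f = 2π·67.5 = 424.1 rad/s.
Step 2 — Component impedances:
  R: Z = R = 16.6 Ω
  L: Z = jωL = j·424.1·0.00106 = 0 + j0.4496 Ω
Step 3 — Series combination: Z_total = R + L = 16.6 + j0.4496 Ω = 16.61∠1.6° Ω.
Step 4 — Power factor: PF = cos(φ) = Re(Z)/|Z| = 16.6/16.606 = 0.9996.
Step 5 — Type: Im(Z) = 0.4496 ⇒ lagging (phase φ = 1.6°).

PF = 0.9996 (lagging, φ = 1.6°)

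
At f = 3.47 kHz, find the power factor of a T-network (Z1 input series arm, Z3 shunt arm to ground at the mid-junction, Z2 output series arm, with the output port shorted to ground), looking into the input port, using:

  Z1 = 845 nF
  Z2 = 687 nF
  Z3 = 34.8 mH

Step 1 — Angular frequency: ω = 2π·f = 2π·3470 = 2.18e+04 rad/s.
Step 2 — Component impedances:
  Z1: Z = 1/(jωC) = -j/(ω·C) = 0 - j54.28 Ω
  Z2: Z = 1/(jωC) = -j/(ω·C) = 0 - j66.76 Ω
  Z3: Z = jωL = j·2.18e+04·0.0348 = 0 + j758.7 Ω
Step 3 — With the output port shorted to ground, the output series arm Z2 runs from the junction to ground; the shunt arm Z3 also runs from the junction to ground. They appear in parallel: Z3 || Z2 = 0 - j73.2 Ω.
Step 4 — Series with input arm Z1: Z_in = Z1 + (Z3 || Z2) = 0 - j127.5 Ω = 127.5∠-90.0° Ω.
Step 5 — Power factor: PF = cos(φ) = Re(Z)/|Z| = 0/127.5 = 0.
Step 6 — Type: Im(Z) = -127.5 ⇒ leading (phase φ = -90.0°).

PF = 0 (leading, φ = -90.0°)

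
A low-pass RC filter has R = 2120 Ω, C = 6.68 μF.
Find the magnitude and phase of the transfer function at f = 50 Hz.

Step 1 — Angular frequency: ω = 2π·50 = 314.2 rad/s.
Step 2 — Transfer function: H(jω) = 1/(1 + jωRC).
Step 3 — Denominator: 1 + jωRC = 1 + j·314.2·2120·6.68e-06 = 1 + j4.449.
Step 4 — H = 0.04809 - j0.214.
Step 5 — Magnitude: |H| = 0.2193 (-13.2 dB); phase: φ = -77.3°.

|H| = 0.2193 (-13.2 dB), φ = -77.3°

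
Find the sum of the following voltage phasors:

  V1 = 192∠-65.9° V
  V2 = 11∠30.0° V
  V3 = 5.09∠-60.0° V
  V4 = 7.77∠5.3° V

Step 1 — Convert each phasor to rectangular form:
  V1 = 192·(cos(-65.9°) + j·sin(-65.9°)) = 78.4 - j175.3 V
  V2 = 11·(cos(30.0°) + j·sin(30.0°)) = 9.526 + j5.5 V
  V3 = 5.09·(cos(-60.0°) + j·sin(-60.0°)) = 2.545 - j4.408 V
  V4 = 7.77·(cos(5.3°) + j·sin(5.3°)) = 7.737 + j0.7177 V
Step 2 — Sum components: V_total = 98.21 - j173.5 V.
Step 3 — Convert to polar: |V_total| = 199.3 V, ∠V_total = -60.5°.

V_total = 199.3∠-60.5° V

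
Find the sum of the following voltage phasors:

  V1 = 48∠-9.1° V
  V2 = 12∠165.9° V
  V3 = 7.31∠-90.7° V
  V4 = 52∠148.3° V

Step 1 — Convert each phasor to rectangular form:
  V1 = 48·(cos(-9.1°) + j·sin(-9.1°)) = 47.4 - j7.592 V
  V2 = 12·(cos(165.9°) + j·sin(165.9°)) = -11.64 + j2.923 V
  V3 = 7.31·(cos(-90.7°) + j·sin(-90.7°)) = -0.08931 - j7.309 V
  V4 = 52·(cos(148.3°) + j·sin(148.3°)) = -44.24 + j27.32 V
Step 2 — Sum components: V_total = -8.574 + j15.35 V.
Step 3 — Convert to polar: |V_total| = 17.58 V, ∠V_total = 119.2°.

V_total = 17.58∠119.2° V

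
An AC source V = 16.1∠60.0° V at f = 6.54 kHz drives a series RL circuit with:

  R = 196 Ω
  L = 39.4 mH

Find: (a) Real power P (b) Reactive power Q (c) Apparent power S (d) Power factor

Step 1 — Angular frequency: ω = 2π·f = 2π·6540 = 4.109e+04 rad/s.
Step 2 — Component impedances:
  R: Z = R = 196 Ω
  L: Z = jωL = j·4.109e+04·0.0394 = 0 + j1619 Ω
Step 3 — Series combination: Z_total = R + L = 196 + j1619 Ω = 1631∠83.1° Ω.
Step 4 — Source phasor: V = 16.1∠60.0° V = 8.05 + j13.94 V.
Step 5 — Current: I = V / Z = 0.009081 - j0.003873 A = 0.009872∠-23.1° A.
Step 6 — Complex power: S = V·I* = 0.0191 + j0.1578 VA.
Step 7 — Real power: P = Re(S) = 0.0191 W.
Step 8 — Reactive power: Q = Im(S) = 0.1578 VAR.
Step 9 — Apparent power: |S| = 0.1589 VA.
Step 10 — Power factor: PF = P/|S| = 0.1202 (lagging).

(a) P = 0.0191 W  (b) Q = 0.1578 VAR  (c) S = 0.1589 VA  (d) PF = 0.1202 (lagging)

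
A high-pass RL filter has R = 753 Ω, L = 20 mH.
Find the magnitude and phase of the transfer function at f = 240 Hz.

Step 1 — Angular frequency: ω = 2π·240 = 1508 rad/s.
Step 2 — Transfer function: H(jω) = jωL/(R + jωL).
Step 3 — Numerator jωL = j·30.16; denominator R + jωL = 753 + j30.16.
Step 4 — H = 0.001602 + j0.03999.
Step 5 — Magnitude: |H| = 0.04002 (-28.0 dB); phase: φ = 87.7°.

|H| = 0.04002 (-28.0 dB), φ = 87.7°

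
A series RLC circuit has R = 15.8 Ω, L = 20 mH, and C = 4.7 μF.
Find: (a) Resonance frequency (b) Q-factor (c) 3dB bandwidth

Step 1 — Resonance: ω₀ = 1/√(LC) = 1/√(0.02·4.7e-06) = 3262 rad/s.
Step 2 — f₀ = ω₀/(2π) = 519.1 Hz.
Step 3 — Series Q: Q = ω₀L/R = 3262·0.02/15.8 = 4.129.
Step 4 — Bandwidth: Δω = ω₀/Q = 790 rad/s; BW = Δω/(2π) = 125.7 Hz.

(a) f₀ = 519.1 Hz  (b) Q = 4.129  (c) BW = 125.7 Hz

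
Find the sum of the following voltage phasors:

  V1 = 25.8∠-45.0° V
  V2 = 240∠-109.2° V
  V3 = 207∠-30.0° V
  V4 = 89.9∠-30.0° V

Step 1 — Convert each phasor to rectangular form:
  V1 = 25.8·(cos(-45.0°) + j·sin(-45.0°)) = 18.24 - j18.24 V
  V2 = 240·(cos(-109.2°) + j·sin(-109.2°)) = -78.93 - j226.7 V
  V3 = 207·(cos(-30.0°) + j·sin(-30.0°)) = 179.3 - j103.5 V
  V4 = 89.9·(cos(-30.0°) + j·sin(-30.0°)) = 77.86 - j44.95 V
Step 2 — Sum components: V_total = 196.4 - j393.3 V.
Step 3 — Convert to polar: |V_total| = 439.7 V, ∠V_total = -63.5°.

V_total = 439.7∠-63.5° V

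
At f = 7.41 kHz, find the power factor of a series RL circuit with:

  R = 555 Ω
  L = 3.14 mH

Step 1 — Angular frequency: ω = 2π·f = 2π·7410 = 4.656e+04 rad/s.
Step 2 — Component impedances:
  R: Z = R = 555 Ω
  L: Z = jωL = j·4.656e+04·0.00314 = 0 + j146.2 Ω
Step 3 — Series combination: Z_total = R + L = 555 + j146.2 Ω = 573.9∠14.8° Ω.
Step 4 — Power factor: PF = cos(φ) = Re(Z)/|Z| = 555/573.93 = 0.967.
Step 5 — Type: Im(Z) = 146.2 ⇒ lagging (phase φ = 14.8°).

PF = 0.967 (lagging, φ = 14.8°)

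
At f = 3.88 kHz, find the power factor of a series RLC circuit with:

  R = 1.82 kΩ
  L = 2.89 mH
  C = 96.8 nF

Step 1 — Angular frequency: ω = 2π·f = 2π·3880 = 2.438e+04 rad/s.
Step 2 — Component impedances:
  R: Z = R = 1820 Ω
  L: Z = jωL = j·2.438e+04·0.00289 = 0 + j70.45 Ω
  C: Z = 1/(jωC) = -j/(ω·C) = 0 - j423.8 Ω
Step 3 — Series combination: Z_total = R + L + C = 1820 - j353.3 Ω = 1854∠-11.0° Ω.
Step 4 — Power factor: PF = cos(φ) = Re(Z)/|Z| = 1820/1854 = 0.9817.
Step 5 — Type: Im(Z) = -353.3 ⇒ leading (phase φ = -11.0°).

PF = 0.9817 (leading, φ = -11.0°)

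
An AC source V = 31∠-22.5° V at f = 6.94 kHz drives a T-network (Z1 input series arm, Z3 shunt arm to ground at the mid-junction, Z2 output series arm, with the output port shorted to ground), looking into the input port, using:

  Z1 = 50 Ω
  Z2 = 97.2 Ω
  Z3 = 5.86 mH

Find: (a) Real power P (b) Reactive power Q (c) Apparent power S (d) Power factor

Step 1 — Angular frequency: ω = 2π·f = 2π·6940 = 4.361e+04 rad/s.
Step 2 — Component impedances:
  Z1: Z = R = 50 Ω
  Z2: Z = R = 97.2 Ω
  Z3: Z = jωL = j·4.361e+04·0.00586 = 0 + j255.5 Ω
Step 3 — With the output port shorted to ground, the output series arm Z2 runs from the junction to ground; the shunt arm Z3 also runs from the junction to ground. They appear in parallel: Z3 || Z2 = 84.91 + j32.3 Ω.
Step 4 — Series with input arm Z1: Z_in = Z1 + (Z3 || Z2) = 134.9 + j32.3 Ω = 138.7∠13.5° Ω.
Step 5 — Source phasor: V = 31∠-22.5° V = 28.64 - j11.86 V.
Step 6 — Current: I = V / Z = 0.1809 - j0.1312 A = 0.2235∠-36.0° A.
Step 7 — Complex power: S = V·I* = 6.737 + j1.613 VA.
Step 8 — Real power: P = Re(S) = 6.737 W.
Step 9 — Reactive power: Q = Im(S) = 1.613 VAR.
Step 10 — Apparent power: |S| = 6.927 VA.
Step 11 — Power factor: PF = P/|S| = 0.9725 (lagging).

(a) P = 6.737 W  (b) Q = 1.613 VAR  (c) S = 6.927 VA  (d) PF = 0.9725 (lagging)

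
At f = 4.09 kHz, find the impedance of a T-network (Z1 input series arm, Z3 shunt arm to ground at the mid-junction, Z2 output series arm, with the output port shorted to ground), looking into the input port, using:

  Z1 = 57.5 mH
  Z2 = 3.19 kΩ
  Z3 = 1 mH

Step 1 — Angular frequency: ω = 2π·f = 2π·4090 = 2.57e+04 rad/s.
Step 2 — Component impedances:
  Z1: Z = jωL = j·2.57e+04·0.0575 = 0 + j1478 Ω
  Z2: Z = R = 3190 Ω
  Z3: Z = jωL = j·2.57e+04·0.001 = 0 + j25.7 Ω
Step 3 — With the output port shorted to ground, the output series arm Z2 runs from the junction to ground; the shunt arm Z3 also runs from the junction to ground. They appear in parallel: Z3 || Z2 = 0.207 + j25.7 Ω.
Step 4 — Series with input arm Z1: Z_in = Z1 + (Z3 || Z2) = 0.207 + j1503 Ω = 1503∠90.0° Ω.

Z = 0.207 + j1503 Ω = 1503∠90.0° Ω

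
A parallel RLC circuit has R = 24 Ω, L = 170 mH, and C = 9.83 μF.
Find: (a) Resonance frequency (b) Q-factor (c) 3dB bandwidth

Step 1 — Resonance: ω₀ = 1/√(LC) = 1/√(0.17·9.83e-06) = 773.6 rad/s.
Step 2 — f₀ = ω₀/(2π) = 123.1 Hz.
Step 3 — Parallel Q: Q = R/(ω₀L) = 24/(773.6·0.17) = 0.1825.
Step 4 — Bandwidth: Δω = ω₀/Q = 4239 rad/s; BW = Δω/(2π) = 674.6 Hz.

(a) f₀ = 123.1 Hz  (b) Q = 0.1825  (c) BW = 674.6 Hz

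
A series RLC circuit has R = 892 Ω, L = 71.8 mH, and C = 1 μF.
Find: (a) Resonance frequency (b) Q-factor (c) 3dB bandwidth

Step 1 — Resonance: ω₀ = 1/√(LC) = 1/√(0.0718·1e-06) = 3732 rad/s.
Step 2 — f₀ = ω₀/(2π) = 594 Hz.
Step 3 — Series Q: Q = ω₀L/R = 3732·0.0718/892 = 0.3004.
Step 4 — Bandwidth: Δω = ω₀/Q = 1.242e+04 rad/s; BW = Δω/(2π) = 1977 Hz.

(a) f₀ = 594 Hz  (b) Q = 0.3004  (c) BW = 1977 Hz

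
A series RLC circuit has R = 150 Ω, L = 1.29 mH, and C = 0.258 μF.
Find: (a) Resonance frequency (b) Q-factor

Step 1 — Resonance condition Im(Z)=0 gives ω₀ = 1/√(LC).
Step 2 — ω₀ = 1/√(0.00129·2.58e-07) = 5.481e+04 rad/s.
Step 3 — f₀ = ω₀/(2π) = 8724 Hz.
Step 4 — Series Q: Q = ω₀L/R = 5.481e+04·0.00129/150 = 0.4714.

(a) f₀ = 8724 Hz  (b) Q = 0.4714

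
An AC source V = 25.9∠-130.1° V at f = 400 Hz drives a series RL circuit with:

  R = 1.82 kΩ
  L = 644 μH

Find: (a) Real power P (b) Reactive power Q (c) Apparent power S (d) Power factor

Step 1 — Angular frequency: ω = 2π·f = 2π·400 = 2513 rad/s.
Step 2 — Component impedances:
  R: Z = R = 1820 Ω
  L: Z = jωL = j·2513·0.000644 = 0 + j1.619 Ω
Step 3 — Series combination: Z_total = R + L = 1820 + j1.619 Ω = 1820∠0.1° Ω.
Step 4 — Source phasor: V = 25.9∠-130.1° V = -16.68 - j19.81 V.
Step 5 — Current: I = V / Z = -0.009176 - j0.01088 A = 0.01423∠-130.2° A.
Step 6 — Complex power: S = V·I* = 0.3686 + j0.0003278 VA.
Step 7 — Real power: P = Re(S) = 0.3686 W.
Step 8 — Reactive power: Q = Im(S) = 0.0003278 VAR.
Step 9 — Apparent power: |S| = 0.3686 VA.
Step 10 — Power factor: PF = P/|S| = 1 (lagging).

(a) P = 0.3686 W  (b) Q = 0.0003278 VAR  (c) S = 0.3686 VA  (d) PF = 1 (lagging)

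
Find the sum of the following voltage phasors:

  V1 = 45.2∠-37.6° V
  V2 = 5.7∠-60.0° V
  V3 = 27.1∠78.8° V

Step 1 — Convert each phasor to rectangular form:
  V1 = 45.2·(cos(-37.6°) + j·sin(-37.6°)) = 35.81 - j27.58 V
  V2 = 5.7·(cos(-60.0°) + j·sin(-60.0°)) = 2.85 - j4.936 V
  V3 = 27.1·(cos(78.8°) + j·sin(78.8°)) = 5.264 + j26.58 V
Step 2 — Sum components: V_total = 43.93 - j5.931 V.
Step 3 — Convert to polar: |V_total| = 44.32 V, ∠V_total = -7.7°.

V_total = 44.32∠-7.7° V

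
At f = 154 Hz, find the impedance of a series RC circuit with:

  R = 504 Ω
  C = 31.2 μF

Step 1 — Angular frequency: ω = 2π·f = 2π·154 = 967.6 rad/s.
Step 2 — Component impedances:
  R: Z = R = 504 Ω
  C: Z = 1/(jωC) = -j/(ω·C) = 0 - j33.12 Ω
Step 3 — Series combination: Z_total = R + C = 504 - j33.12 Ω = 505.1∠-3.8° Ω.

Z = 504 - j33.12 Ω = 505.1∠-3.8° Ω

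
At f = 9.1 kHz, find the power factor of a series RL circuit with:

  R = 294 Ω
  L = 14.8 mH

Step 1 — Angular frequency: ω = 2π·f = 2π·9100 = 5.718e+04 rad/s.
Step 2 — Component impedances:
  R: Z = R = 294 Ω
  L: Z = jωL = j·5.718e+04·0.0148 = 0 + j846.2 Ω
Step 3 — Series combination: Z_total = R + L = 294 + j846.2 Ω = 895.8∠70.8° Ω.
Step 4 — Power factor: PF = cos(φ) = Re(Z)/|Z| = 294/895.8 = 0.3282.
Step 5 — Type: Im(Z) = 846.2 ⇒ lagging (phase φ = 70.8°).

PF = 0.3282 (lagging, φ = 70.8°)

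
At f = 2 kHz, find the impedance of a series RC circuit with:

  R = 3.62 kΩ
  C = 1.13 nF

Step 1 — Angular frequency: ω = 2π·f = 2π·2000 = 1.257e+04 rad/s.
Step 2 — Component impedances:
  R: Z = R = 3620 Ω
  C: Z = 1/(jωC) = -j/(ω·C) = 0 - j7.042e+04 Ω
Step 3 — Series combination: Z_total = R + C = 3620 - j7.042e+04 Ω = 7.052e+04∠-87.1° Ω.

Z = 3620 - j7.042e+04 Ω = 7.052e+04∠-87.1° Ω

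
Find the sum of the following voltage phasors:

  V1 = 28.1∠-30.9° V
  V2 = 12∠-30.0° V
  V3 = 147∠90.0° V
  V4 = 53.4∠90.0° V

Step 1 — Convert each phasor to rectangular form:
  V1 = 28.1·(cos(-30.9°) + j·sin(-30.9°)) = 24.11 - j14.43 V
  V2 = 12·(cos(-30.0°) + j·sin(-30.0°)) = 10.39 - j6 V
  V3 = 147·(cos(90.0°) + j·sin(90.0°)) = 0 + j147 V
  V4 = 53.4·(cos(90.0°) + j·sin(90.0°)) = 0 + j53.4 V
Step 2 — Sum components: V_total = 34.5 + j180 V.
Step 3 — Convert to polar: |V_total| = 183.2 V, ∠V_total = 79.1°.

V_total = 183.2∠79.1° V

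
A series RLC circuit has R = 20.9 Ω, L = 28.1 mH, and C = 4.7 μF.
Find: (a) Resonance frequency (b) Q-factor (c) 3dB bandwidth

Step 1 — Resonance: ω₀ = 1/√(LC) = 1/√(0.0281·4.7e-06) = 2752 rad/s.
Step 2 — f₀ = ω₀/(2π) = 437.9 Hz.
Step 3 — Series Q: Q = ω₀L/R = 2752·0.0281/20.9 = 3.7.
Step 4 — Bandwidth: Δω = ω₀/Q = 743.8 rad/s; BW = Δω/(2π) = 118.4 Hz.

(a) f₀ = 437.9 Hz  (b) Q = 3.7  (c) BW = 118.4 Hz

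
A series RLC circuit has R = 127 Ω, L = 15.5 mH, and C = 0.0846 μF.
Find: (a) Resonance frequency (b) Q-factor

Step 1 — Resonance condition Im(Z)=0 gives ω₀ = 1/√(LC).
Step 2 — ω₀ = 1/√(0.0155·8.46e-08) = 2.762e+04 rad/s.
Step 3 — f₀ = ω₀/(2π) = 4395 Hz.
Step 4 — Series Q: Q = ω₀L/R = 2.762e+04·0.0155/127 = 3.37.

(a) f₀ = 4395 Hz  (b) Q = 3.37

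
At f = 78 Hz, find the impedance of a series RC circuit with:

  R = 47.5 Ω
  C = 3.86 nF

Step 1 — Angular frequency: ω = 2π·f = 2π·78 = 490.1 rad/s.
Step 2 — Component impedances:
  R: Z = R = 47.5 Ω
  C: Z = 1/(jωC) = -j/(ω·C) = 0 - j5.286e+05 Ω
Step 3 — Series combination: Z_total = R + C = 47.5 - j5.286e+05 Ω = 5.286e+05∠-90.0° Ω.

Z = 47.5 - j5.286e+05 Ω = 5.286e+05∠-90.0° Ω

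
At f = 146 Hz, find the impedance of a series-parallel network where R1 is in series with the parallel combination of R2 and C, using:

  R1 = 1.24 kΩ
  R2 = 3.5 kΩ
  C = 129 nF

Step 1 — Angular frequency: ω = 2π·f = 2π·146 = 917.3 rad/s.
Step 2 — Component impedances:
  R1: Z = R = 1240 Ω
  R2: Z = R = 3500 Ω
  C: Z = 1/(jωC) = -j/(ω·C) = 0 - j8450 Ω
Step 3 — Parallel branch: R2 || C = 1/(1/R2 + 1/C) = 2988 - j1237 Ω.
Step 4 — Series with R1: Z_total = R1 + (R2 || C) = 4228 - j1237 Ω = 4405∠-16.3° Ω.

Z = 4228 - j1237 Ω = 4405∠-16.3° Ω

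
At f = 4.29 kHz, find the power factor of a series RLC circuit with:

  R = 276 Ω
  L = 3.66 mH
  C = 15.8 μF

Step 1 — Angular frequency: ω = 2π·f = 2π·4290 = 2.695e+04 rad/s.
Step 2 — Component impedances:
  R: Z = R = 276 Ω
  L: Z = jωL = j·2.695e+04·0.00366 = 0 + j98.65 Ω
  C: Z = 1/(jωC) = -j/(ω·C) = 0 - j2.348 Ω
Step 3 — Series combination: Z_total = R + L + C = 276 + j96.31 Ω = 292.3∠19.2° Ω.
Step 4 — Power factor: PF = cos(φ) = Re(Z)/|Z| = 276/292.3 = 0.9442.
Step 5 — Type: Im(Z) = 96.31 ⇒ lagging (phase φ = 19.2°).

PF = 0.9442 (lagging, φ = 19.2°)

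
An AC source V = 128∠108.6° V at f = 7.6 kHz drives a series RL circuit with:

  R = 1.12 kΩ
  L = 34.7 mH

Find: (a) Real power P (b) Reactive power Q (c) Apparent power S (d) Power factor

Step 1 — Angular frequency: ω = 2π·f = 2π·7600 = 4.775e+04 rad/s.
Step 2 — Component impedances:
  R: Z = R = 1120 Ω
  L: Z = jωL = j·4.775e+04·0.0347 = 0 + j1657 Ω
Step 3 — Series combination: Z_total = R + L = 1120 + j1657 Ω = 2000∠55.9° Ω.
Step 4 — Source phasor: V = 128∠108.6° V = -40.83 + j121.3 V.
Step 5 — Current: I = V / Z = 0.03882 + j0.05088 A = 0.064∠52.7° A.
Step 6 — Complex power: S = V·I* = 4.587 + j6.787 VA.
Step 7 — Real power: P = Re(S) = 4.587 W.
Step 8 — Reactive power: Q = Im(S) = 6.787 VAR.
Step 9 — Apparent power: |S| = 8.192 VA.
Step 10 — Power factor: PF = P/|S| = 0.56 (lagging).

(a) P = 4.587 W  (b) Q = 6.787 VAR  (c) S = 8.192 VA  (d) PF = 0.56 (lagging)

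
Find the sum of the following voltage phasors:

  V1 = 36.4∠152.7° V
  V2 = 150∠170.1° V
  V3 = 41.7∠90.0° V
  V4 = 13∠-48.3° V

Step 1 — Convert each phasor to rectangular form:
  V1 = 36.4·(cos(152.7°) + j·sin(152.7°)) = -32.35 + j16.69 V
  V2 = 150·(cos(170.1°) + j·sin(170.1°)) = -147.8 + j25.79 V
  V3 = 41.7·(cos(90.0°) + j·sin(90.0°)) = 0 + j41.7 V
  V4 = 13·(cos(-48.3°) + j·sin(-48.3°)) = 8.648 - j9.706 V
Step 2 — Sum components: V_total = -171.5 + j74.48 V.
Step 3 — Convert to polar: |V_total| = 186.9 V, ∠V_total = 156.5°.

V_total = 186.9∠156.5° V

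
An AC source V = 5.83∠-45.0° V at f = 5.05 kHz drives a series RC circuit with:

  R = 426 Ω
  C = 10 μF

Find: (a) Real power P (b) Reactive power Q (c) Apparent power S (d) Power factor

Step 1 — Angular frequency: ω = 2π·f = 2π·5050 = 3.173e+04 rad/s.
Step 2 — Component impedances:
  R: Z = R = 426 Ω
  C: Z = 1/(jωC) = -j/(ω·C) = 0 - j3.152 Ω
Step 3 — Series combination: Z_total = R + C = 426 - j3.152 Ω = 426∠-0.4° Ω.
Step 4 — Source phasor: V = 5.83∠-45.0° V = 4.122 - j4.122 V.
Step 5 — Current: I = V / Z = 0.009748 - j0.009605 A = 0.01369∠-44.6° A.
Step 6 — Complex power: S = V·I* = 0.07978 - j0.0005902 VA.
Step 7 — Real power: P = Re(S) = 0.07978 W.
Step 8 — Reactive power: Q = Im(S) = -0.0005902 VAR.
Step 9 — Apparent power: |S| = 0.07978 VA.
Step 10 — Power factor: PF = P/|S| = 1 (leading).

(a) P = 0.07978 W  (b) Q = -0.0005902 VAR  (c) S = 0.07978 VA  (d) PF = 1 (leading)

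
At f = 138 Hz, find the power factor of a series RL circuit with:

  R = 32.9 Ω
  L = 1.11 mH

Step 1 — Angular frequency: ω = 2π·f = 2π·138 = 867.1 rad/s.
Step 2 — Component impedances:
  R: Z = R = 32.9 Ω
  L: Z = jωL = j·867.1·0.00111 = 0 + j0.9625 Ω
Step 3 — Series combination: Z_total = R + L = 32.9 + j0.9625 Ω = 32.91∠1.7° Ω.
Step 4 — Power factor: PF = cos(φ) = Re(Z)/|Z| = 32.9/32.914 = 0.9996.
Step 5 — Type: Im(Z) = 0.9625 ⇒ lagging (phase φ = 1.7°).

PF = 0.9996 (lagging, φ = 1.7°)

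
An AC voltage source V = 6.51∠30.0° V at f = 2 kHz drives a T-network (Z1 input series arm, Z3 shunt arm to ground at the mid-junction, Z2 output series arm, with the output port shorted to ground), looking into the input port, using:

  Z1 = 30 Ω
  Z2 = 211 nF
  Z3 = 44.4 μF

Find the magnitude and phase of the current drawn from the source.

Step 1 — Angular frequency: ω = 2π·f = 2π·2000 = 1.257e+04 rad/s.
Step 2 — Component impedances:
  Z1: Z = R = 30 Ω
  Z2: Z = 1/(jωC) = -j/(ω·C) = 0 - j377.1 Ω
  Z3: Z = 1/(jωC) = -j/(ω·C) = 0 - j1.792 Ω
Step 3 — With the output port shorted to ground, the output series arm Z2 runs from the junction to ground; the shunt arm Z3 also runs from the junction to ground. They appear in parallel: Z3 || Z2 = 0 - j1.784 Ω.
Step 4 — Series with input arm Z1: Z_in = Z1 + (Z3 || Z2) = 30 - j1.784 Ω = 30.05∠-3.4° Ω.
Step 5 — Source phasor: V = 6.51∠30.0° V = 5.638 + j3.255 V.
Step 6 — Ohm's law: I = V / Z_total = (5.638 + j3.255) / (30 - j1.784) = 0.1808 + j0.1193 A.
Step 7 — Convert to polar: |I| = 0.2166 A, ∠I = 33.4°.

I = 0.2166∠33.4° A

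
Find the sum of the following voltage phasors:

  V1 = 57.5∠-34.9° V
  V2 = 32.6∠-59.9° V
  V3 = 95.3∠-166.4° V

Step 1 — Convert each phasor to rectangular form:
  V1 = 57.5·(cos(-34.9°) + j·sin(-34.9°)) = 47.16 - j32.9 V
  V2 = 32.6·(cos(-59.9°) + j·sin(-59.9°)) = 16.35 - j28.2 V
  V3 = 95.3·(cos(-166.4°) + j·sin(-166.4°)) = -92.63 - j22.41 V
Step 2 — Sum components: V_total = -29.12 - j83.51 V.
Step 3 — Convert to polar: |V_total| = 88.44 V, ∠V_total = -109.2°.

V_total = 88.44∠-109.2° V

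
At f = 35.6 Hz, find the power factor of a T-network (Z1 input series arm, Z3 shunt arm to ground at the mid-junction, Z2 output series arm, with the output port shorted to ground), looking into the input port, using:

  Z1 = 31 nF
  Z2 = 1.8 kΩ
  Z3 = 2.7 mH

Step 1 — Angular frequency: ω = 2π·f = 2π·35.6 = 223.7 rad/s.
Step 2 — Component impedances:
  Z1: Z = 1/(jωC) = -j/(ω·C) = 0 - j1.442e+05 Ω
  Z2: Z = R = 1800 Ω
  Z3: Z = jωL = j·223.7·0.0027 = 0 + j0.6039 Ω
Step 3 — With the output port shorted to ground, the output series arm Z2 runs from the junction to ground; the shunt arm Z3 also runs from the junction to ground. They appear in parallel: Z3 || Z2 = 0.0002026 + j0.6039 Ω.
Step 4 — Series with input arm Z1: Z_in = Z1 + (Z3 || Z2) = 0.0002026 - j1.442e+05 Ω = 1.442e+05∠-90.0° Ω.
Step 5 — Power factor: PF = cos(φ) = Re(Z)/|Z| = 0.0002026/1.442e+05 = 1.405e-09.
Step 6 — Type: Im(Z) = -1.442e+05 ⇒ leading (phase φ = -90.0°).

PF = 1.405e-09 (leading, φ = -90.0°)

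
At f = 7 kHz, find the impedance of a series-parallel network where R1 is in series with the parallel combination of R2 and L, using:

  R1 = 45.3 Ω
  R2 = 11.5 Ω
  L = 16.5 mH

Step 1 — Angular frequency: ω = 2π·f = 2π·7000 = 4.398e+04 rad/s.
Step 2 — Component impedances:
  R1: Z = R = 45.3 Ω
  R2: Z = R = 11.5 Ω
  L: Z = jωL = j·4.398e+04·0.0165 = 0 + j725.7 Ω
Step 3 — Parallel branch: R2 || L = 1/(1/R2 + 1/L) = 11.5 + j0.1822 Ω.
Step 4 — Series with R1: Z_total = R1 + (R2 || L) = 56.8 + j0.1822 Ω = 56.8∠0.2° Ω.

Z = 56.8 + j0.1822 Ω = 56.8∠0.2° Ω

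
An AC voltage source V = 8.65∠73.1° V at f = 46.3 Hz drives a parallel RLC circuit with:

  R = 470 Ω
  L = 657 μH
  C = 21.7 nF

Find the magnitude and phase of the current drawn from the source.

Step 1 — Angular frequency: ω = 2π·f = 2π·46.3 = 290.9 rad/s.
Step 2 — Component impedances:
  R: Z = R = 470 Ω
  L: Z = jωL = j·290.9·0.000657 = 0 + j0.1911 Ω
  C: Z = 1/(jωC) = -j/(ω·C) = 0 - j1.584e+05 Ω
Step 3 — Parallel combination: 1/Z_total = 1/R + 1/L + 1/C; Z_total = 7.772e-05 + j0.1911 Ω = 0.1911∠90.0° Ω.
Step 4 — Source phasor: V = 8.65∠73.1° V = 2.515 + j8.276 V.
Step 5 — Ohm's law: I = V / Z_total = (2.515 + j8.276) / (7.772e-05 + j0.1911) = 43.31 - j13.14 A.
Step 6 — Convert to polar: |I| = 45.26 A, ∠I = -16.9°.

I = 45.26∠-16.9° A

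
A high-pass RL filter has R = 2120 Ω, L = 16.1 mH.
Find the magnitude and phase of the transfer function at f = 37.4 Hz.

Step 1 — Angular frequency: ω = 2π·37.4 = 235 rad/s.
Step 2 — Transfer function: H(jω) = jωL/(R + jωL).
Step 3 — Numerator jωL = j·3.783; denominator R + jωL = 2120 + j3.783.
Step 4 — H = 3.185e-06 + j0.001785.
Step 5 — Magnitude: |H| = 0.001785 (-55.0 dB); phase: φ = 89.9°.

|H| = 0.001785 (-55.0 dB), φ = 89.9°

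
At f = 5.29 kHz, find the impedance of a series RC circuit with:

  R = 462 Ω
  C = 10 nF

Step 1 — Angular frequency: ω = 2π·f = 2π·5290 = 3.324e+04 rad/s.
Step 2 — Component impedances:
  R: Z = R = 462 Ω
  C: Z = 1/(jωC) = -j/(ω·C) = 0 - j3009 Ω
Step 3 — Series combination: Z_total = R + C = 462 - j3009 Ω = 3044∠-81.3° Ω.

Z = 462 - j3009 Ω = 3044∠-81.3° Ω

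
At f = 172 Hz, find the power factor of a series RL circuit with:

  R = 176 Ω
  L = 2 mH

Step 1 — Angular frequency: ω = 2π·f = 2π·172 = 1081 rad/s.
Step 2 — Component impedances:
  R: Z = R = 176 Ω
  L: Z = jωL = j·1081·0.002 = 0 + j2.161 Ω
Step 3 — Series combination: Z_total = R + L = 176 + j2.161 Ω = 176∠0.7° Ω.
Step 4 — Power factor: PF = cos(φ) = Re(Z)/|Z| = 176/176.01 = 0.9999.
Step 5 — Type: Im(Z) = 2.161 ⇒ lagging (phase φ = 0.7°).

PF = 0.9999 (lagging, φ = 0.7°)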